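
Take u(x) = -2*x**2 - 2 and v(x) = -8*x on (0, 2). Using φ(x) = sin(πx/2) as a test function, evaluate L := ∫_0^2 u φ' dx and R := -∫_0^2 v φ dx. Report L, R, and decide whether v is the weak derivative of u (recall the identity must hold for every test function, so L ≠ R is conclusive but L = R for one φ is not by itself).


LHS = 16/π, RHS = 32/π. No, v is not the weak derivative of u.

u(x) = -2*x**2 - 2, classical derivative u'(x) = -4*x.
φ(x) = sin(πx/2), so φ'(x) = π*cos(π*x/2)/2.
Note φ(0) = φ(2) = 0, so the boundary term u·φ vanishes.
LHS = ∫_0^2 u(x) φ'(x) dx = ∫_0^2 (-π*x^2*cos(π*x/2) - π*cos(π*x/2)) dx. Term by term:
  ∫_0^2 -π*cos(π*x/2) dx = 0;  ∫_0^2 -π*x^2*cos(π*x/2) dx = 16/π.
Sum: 0 + 16/π = 16/π.
So LHS = 16/π.
∫_0^2 v(x) φ(x) dx = ∫_0^2 (-8*x*sin(π*x/2)) dx. Term by term:
  ∫_0^2 -8*x*sin(π*x/2) dx = -32/π.
So RHS = -∫_0^2 v(x) φ(x) dx = 32/π.
LHS − RHS = -16/π ≠ 0, so the identity fails.
(For a valid weak derivative the identity must hold for EVERY test function, in particular this one. The failure shows v is NOT the weak derivative of u.)
Correct weak derivative would be u'(x) = -4*x.


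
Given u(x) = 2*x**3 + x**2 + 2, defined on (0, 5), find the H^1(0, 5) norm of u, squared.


||u||_{H^1}^2 = 584765/7

The H^1 norm (squared) on an interval (0, L) is
  ||u||_{H^1}^2 = ∫_0^L u(x)^2 dx + ∫_0^L u'(x)^2 dx.
Compute u'(x) = 6*x**2 + 2*x.
Then u(x)^2 = 4*x**6 + 4*x**5 + x**4 + 8*x**3 + 4*x**2 + 4 and u'(x)^2 = 36*x**4 + 24*x**3 + 4*x**2.
Integrate each monomial from 0 to 5 using ∫_0^5 c·x^n dx = c·5^(n+1)/(n+1):
  ∫_0^5 u(x)^2 dx = ∫_0^5 (4*x^6 + 4*x^5 + x^4 + 8*x^3 + 4*x^2 + 4) dx. Term by term:
    ∫_0^5 4*x^6 dx = 312500/7;  ∫_0^5 4*x^5 dx = 31250/3;  ∫_0^5 x^4 dx = 625;
    ∫_0^5 8*x^3 dx = 1250;  ∫_0^5 4*x^2 dx = 500/3;  ∫_0^5 4 dx = 20.
  Sum: 312500/7 + 31250/3 + 625 + 1250 + 500/3 + 20 = 1199545/21.
  ∫_0^5 u'(x)^2 dx = ∫_0^5 (36*x^4 + 24*x^3 + 4*x^2) dx. Term by term:
    ∫_0^5 36*x^4 dx = 22500;  ∫_0^5 24*x^3 dx = 3750;  ∫_0^5 4*x^2 dx = 500/3.
  Sum: 22500 + 3750 + 500/3 = 79250/3.
Adding: ||u||_{H^1}^2 = 1199545/21 + 79250/3 = 584765/7.


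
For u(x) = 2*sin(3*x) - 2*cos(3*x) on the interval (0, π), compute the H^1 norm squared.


||u||_{H^1(0,π)}^2 = 40*π

u'(x) = 6*sin(3*x) + 6*cos(3*x).
Expand u² and (u')² and integrate term by term on (0, π), using: for integers n ≥ 1, ∫_0^π sin²(nx) dx = ∫_0^π cos²(nx) dx = π/2; for n ≠ n', ∫_0^π sin(nx)sin(n'x) dx = ∫_0^π cos(nx)cos(n'x) dx = 0; and by product-to-sum, ∫_0^π sin(nx)cos(n'x) dx = ½∫_0^π [sin((n+n')x) + sin((n−n')x)] dx, which is 0 when n+n' is even and 2n/(n²−n'²) when n+n' is odd (it need not vanish on (0, π)).
  u² squared terms: (-2)²·∫cos(3x)² dx = 4·π/2 = 2*π;  (2)²·∫sin(3x)² dx = 4·π/2 = 2*π.
  u² cross terms: 2·(-2)·(2)·∫cos(3x)·sin(3x) dx = -8·(0) = 0.
  So ∫_0^π u² dx = 2*π + 2*π + 0 = 4*π.
  (u')² squared terms: (6)²·∫cos(3x)² dx = 36·π/2 = 18*π;  (6)²·∫sin(3x)² dx = 36·π/2 = 18*π.
  (u')² cross terms: 2·(6)·(6)·∫cos(3x)·sin(3x) dx = 72·(0) = 0.
  So ∫_0^π (u')² dx = 18*π + 18*π + 0 = 36*π.
||u||_{H^1}^2 = (4*π) + (36*π) = 40*π.


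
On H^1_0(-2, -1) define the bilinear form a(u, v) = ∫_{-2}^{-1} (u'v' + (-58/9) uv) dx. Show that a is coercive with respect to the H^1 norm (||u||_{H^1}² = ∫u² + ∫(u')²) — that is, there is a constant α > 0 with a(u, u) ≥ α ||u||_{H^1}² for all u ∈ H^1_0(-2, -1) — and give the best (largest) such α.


α = (-58/9 + π^2)/(1 + π^2)

Coercivity of a(·,·) on H^1_0(-2, -1) means a(u, u) ≥ α ||u||_{H^1}² for every u ∈ H^1_0.
The interval has length L = 1, and Poincaré/coercivity depend only on L. Here a(u, u) = ∫(u')² + (-58/9)·∫u².
Here c = -58/9 < 0 with |c| < (π/L)² = π^2, so coercivity still holds. The condition a(u,u) ≥ α||u||_{H^1}² reads (1−α)∫(u')² ≥ (α−c)∫u². Any admissible α is ≤ 1 (rapidly oscillating u have ∫u²/∫(u')² → 0), and α = 1 would force 0 ≥ (1−c)∫u², impossible since c < 1; so 1−α > 0. By the sharp Poincaré inequality on H^1_0 of an interval of length L, ∫(u')² ≥ (π/L)²∫u² with equality for the first sine mode sin(π(x−x₀)/L) (x₀ the left endpoint), so the inequality holds for all u iff (1−α)(π/L)² ≥ α − c, i.e. α ≤ ((π/L)² + c)/((π/L)² + 1) = (1 + c(L/π)²)/(1 + (L/π)²). (Direct route, valid since c ≤ 0: Poincaré gives c∫u² ≥ c(L/π)²∫(u')², so a(u,u) ≥ (1 + c(L/π)²)∫(u')², while ||u||_{H^1}² ≤ (1 + (L/π)²)∫(u')²; dividing yields the same α.) With (π/L)² = π^2 and c = -58/9, the largest admissible constant is α = ((π/L)² + c)/((π/L)² + 1).
Simplifying, α = (-58/9 + π^2)/(1 + π^2).


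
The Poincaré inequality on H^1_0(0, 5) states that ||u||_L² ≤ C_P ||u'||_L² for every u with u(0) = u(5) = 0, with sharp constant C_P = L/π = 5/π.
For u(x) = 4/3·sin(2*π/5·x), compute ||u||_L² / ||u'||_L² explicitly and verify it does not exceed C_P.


||u||_L² / ||u'||_L² = 5/(2*π) < C_P = 5/π.

u(x) = 4/3·sin(2*π/5·x), so u'(x) = 8*π*cos(2*π*x/5)/15.
Writing u(x) = A·sin(kπx/L) with A = 4/3 and k = 2, use ∫_0^L sin²(kπx/L) dx = L/2 and ∫_0^L cos²(kπx/L) dx = L/2.
u² = 16/9·sin²(2*π/5·x) and (u')² = 64*π^2/225·cos²(2*π/5·x), and each of sin², cos² integrates to L/2 = 5/2 over (0, 5).
∫_0^5 u² dx = 40/9, so ||u||_L² = 2*sqrt(10)/3.
∫_0^5 (u')² dx = 32*π^2/45, so ||u'||_L² = 4*sqrt(10)*π/15.
Ratio ||u||_L² / ||u'||_L² = 5/(2*π).
Sharp Poincaré constant on H^1_0(0, 5) is C_P = L/π = 5/π, achieved by sin(π/5·x).
This is the k = 2 harmonic; the ratio L/(kπ) is strictly less than C_P = L/π, consistent with the sharp inequality ||u||_L² ≤ C_P ||u'||_L².


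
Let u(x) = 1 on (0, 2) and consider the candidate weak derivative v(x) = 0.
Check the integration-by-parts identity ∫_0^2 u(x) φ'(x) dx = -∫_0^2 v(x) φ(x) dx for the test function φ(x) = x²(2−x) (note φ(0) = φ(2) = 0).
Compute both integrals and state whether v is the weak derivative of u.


LHS = 0, RHS = 0. Yes, v = u' weakly.

u(x) = 1, classical derivative u'(x) = 0.
φ(x) = x²(2−x), so φ'(x) = x*(4 - 3*x).
Note φ(0) = φ(2) = 0, so the boundary term u·φ vanishes.
LHS = ∫_0^2 u(x) φ'(x) dx = ∫_0^2 (-3*x^2 + 4*x) dx. Term by term:
  ∫_0^2 -3*x^2 dx = -8;  ∫_0^2 4*x dx = 8.
Sum: -8 + 8 = 0.
So LHS = 0.
∫_0^2 v(x) φ(x) dx = ∫_0^2 (0) dx. Term by term:
  ∫_0^2 0 dx = 0.
So RHS = -∫_0^2 v(x) φ(x) dx = 0.
LHS = RHS, so the identity holds for this test φ.
Moreover u is smooth here and v(x) = u'(x) = 0 pointwise, so the identity holds for every test function. Hence v is the weak derivative of u.


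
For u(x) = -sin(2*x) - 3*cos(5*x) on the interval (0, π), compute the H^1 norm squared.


||u||_{H^1(0,π)}^2 = -208/7 + 239*π/2

u'(x) = 15*sin(5*x) - 2*cos(2*x).
Expand u² and (u')² and integrate term by term on (0, π), using: for integers n ≥ 1, ∫_0^π sin²(nx) dx = ∫_0^π cos²(nx) dx = π/2; for n ≠ n', ∫_0^π sin(nx)sin(n'x) dx = ∫_0^π cos(nx)cos(n'x) dx = 0; and by product-to-sum, ∫_0^π sin(nx)cos(n'x) dx = ½∫_0^π [sin((n+n')x) + sin((n−n')x)] dx, which is 0 when n+n' is even and 2n/(n²−n'²) when n+n' is odd (it need not vanish on (0, π)).
  u² squared terms: (-1)²·∫sin(2x)² dx = 1·π/2 = π/2;  (-3)²·∫cos(5x)² dx = 9·π/2 = 9*π/2.
  u² cross terms: 2·(-1)·(-3)·∫sin(2x)·cos(5x) dx = 6·(-4/21) = -8/7.
  So ∫_0^π u² dx = π/2 + 9*π/2 − 8/7 = -8/7 + 5*π.
  (u')² squared terms: (-2)²·∫cos(2x)² dx = 4·π/2 = 2*π;  (15)²·∫sin(5x)² dx = 225·π/2 = 225*π/2.
  (u')² cross terms: 2·(-2)·(15)·∫cos(2x)·sin(5x) dx = -60·(10/21) = -200/7.
  So ∫_0^π (u')² dx = 2*π + 225*π/2 − 200/7 = -200/7 + 229*π/2.
||u||_{H^1}^2 = (-8/7 + 5*π) + (-200/7 + 229*π/2) = -208/7 + 239*π/2.


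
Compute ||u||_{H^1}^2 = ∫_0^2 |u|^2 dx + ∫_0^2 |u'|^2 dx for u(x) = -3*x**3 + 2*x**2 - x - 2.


||u||_{H^1}^2 = 15294/35

The H^1 norm (squared) on an interval (0, L) is
  ||u||_{H^1}^2 = ∫_0^L u(x)^2 dx + ∫_0^L u'(x)^2 dx.
Compute u'(x) = -9*x**2 + 4*x - 1.
Then u(x)^2 = 9*x**6 - 12*x**5 + 10*x**4 + 8*x**3 - 7*x**2 + 4*x + 4 and u'(x)^2 = 81*x**4 - 72*x**3 + 34*x**2 - 8*x + 1.
Integrate each monomial from 0 to 2 using ∫_0^2 c·x^n dx = c·2^(n+1)/(n+1):
  ∫_0^2 u(x)^2 dx = ∫_0^2 (9*x^6 - 12*x^5 + 10*x^4 + 8*x^3 - 7*x^2 + 4*x + 4) dx. Term by term:
    ∫_0^2 9*x^6 dx = 1152/7;  ∫_0^2 -12*x^5 dx = -128;  ∫_0^2 10*x^4 dx = 64;
    ∫_0^2 8*x^3 dx = 32;  ∫_0^2 -7*x^2 dx = -56/3;  ∫_0^2 4*x dx = 8;
    ∫_0^2 4 dx = 8.
  Sum: 1152/7 − 128 + 64 + 32 − 56/3 + 8 + 8 = 2728/21.
  ∫_0^2 u'(x)^2 dx = ∫_0^2 (81*x^4 - 72*x^3 + 34*x^2 - 8*x + 1) dx. Term by term:
    ∫_0^2 81*x^4 dx = 2592/5;  ∫_0^2 -72*x^3 dx = -288;  ∫_0^2 34*x^2 dx = 272/3;
    ∫_0^2 -8*x dx = -16;  ∫_0^2 1 dx = 2.
  Sum: 2592/5 − 288 + 272/3 − 16 + 2 = 4606/15.
Adding: ||u||_{H^1}^2 = 2728/21 + 4606/15 = 15294/35.


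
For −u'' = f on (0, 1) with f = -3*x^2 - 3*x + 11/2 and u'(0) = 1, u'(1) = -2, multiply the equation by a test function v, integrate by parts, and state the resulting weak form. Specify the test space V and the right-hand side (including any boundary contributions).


V = H^1(0, 1) (v unrestricted at boundary; u is determined up to an additive constant); weak form: ∫_0^1 u'v' dx = ∫_0^1 (-3*x^2 - 3*x + 11/2) v dx − 2·v(1) − v(0) for all v ∈ V.

Multiply both sides by a test function v and integrate from 0 to 1:
  ∫_0^1 −u''(x) v(x) dx = ∫_0^1 f(x) v(x) dx.
Integrate the LHS by parts once:
  ∫_0^1 −u'' v dx = −[u'(x) v(x)]_0^1 + ∫_0^1 u'(x) v'(x) dx.
Thus ∫_0^1 u'(x) v'(x) dx = ∫_0^1 f(x) v(x) dx + [u'(x) v(x)]_0^1.
Choose V so that boundary terms are either known or forced to vanish.
u has inhomogeneous Neumann u'(0) = 1, u'(1) = -2. [u' v]_0^1 = (-2)·v(1) − (1)·v(0) = − 2·v(1) − v(0). Take V = H^1(0, 1); boundary term becomes part of RHS.
Weak formulation: find u (satisfying any essential BC) such that ∫_0^1 u'(x) v'(x) dx = ∫_0^1 f v dx − 2·v(1) − v(0) for all v ∈ V (Neumann data are natural BCs: they enter the RHS as boundary terms).
Substituting f(x) = -3*x^2 - 3*x + 11/2, the right-hand side is ∫_0^1 (-3*x^2 - 3*x + 11/2) v dx − 2·v(1) − v(0).
Compatibility check (pure Neumann): taking v ≡ 1 ∈ V gives 0 = ∫_0^1 f dx + (-2) − (1), i.e. ∫_0^1 f dx must equal u'(0) − u'(1) = 3. Indeed ∫_0^1 (-3*x^2 - 3*x + 11/2) dx = 3, so the data are compatible. The solution is then unique only up to an additive constant (fix it e.g. by requiring ∫_0^1 u dx = 0).


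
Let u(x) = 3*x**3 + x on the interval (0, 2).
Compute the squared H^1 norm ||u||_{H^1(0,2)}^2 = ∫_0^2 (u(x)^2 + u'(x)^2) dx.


||u||_{H^1}^2 = 81274/105

The H^1 norm (squared) on an interval (0, L) is
  ||u||_{H^1}^2 = ∫_0^L u(x)^2 dx + ∫_0^L u'(x)^2 dx.
Compute u'(x) = 9*x**2 + 1.
Then u(x)^2 = 9*x**6 + 6*x**4 + x**2 and u'(x)^2 = 81*x**4 + 18*x**2 + 1.
Integrate each monomial from 0 to 2 using ∫_0^2 c·x^n dx = c·2^(n+1)/(n+1):
  ∫_0^2 u(x)^2 dx = ∫_0^2 (9*x^6 + 6*x^4 + x^2) dx. Term by term:
    ∫_0^2 9*x^6 dx = 1152/7;  ∫_0^2 6*x^4 dx = 192/5;  ∫_0^2 x^2 dx = 8/3.
  Sum: 1152/7 + 192/5 + 8/3 = 21592/105.
  ∫_0^2 u'(x)^2 dx = ∫_0^2 (81*x^4 + 18*x^2 + 1) dx. Term by term:
    ∫_0^2 81*x^4 dx = 2592/5;  ∫_0^2 18*x^2 dx = 48;  ∫_0^2 1 dx = 2.
  Sum: 2592/5 + 48 + 2 = 2842/5.
Adding: ||u||_{H^1}^2 = 21592/105 + 2842/5 = 81274/105.


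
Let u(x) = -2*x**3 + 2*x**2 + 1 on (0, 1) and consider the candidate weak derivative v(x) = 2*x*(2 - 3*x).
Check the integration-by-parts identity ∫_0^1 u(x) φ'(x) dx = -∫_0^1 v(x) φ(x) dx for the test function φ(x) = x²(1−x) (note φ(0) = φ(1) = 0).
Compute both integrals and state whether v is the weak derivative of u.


LHS = 0, RHS = 0. Yes, v = u' weakly.

u(x) = -2*x**3 + 2*x**2 + 1, classical derivative u'(x) = -6*x**2 + 4*x.
φ(x) = x²(1−x), so φ'(x) = x*(2 - 3*x).
Note φ(0) = φ(1) = 0, so the boundary term u·φ vanishes.
LHS = ∫_0^1 u(x) φ'(x) dx = ∫_0^1 (6*x^5 - 10*x^4 + 4*x^3 - 3*x^2 + 2*x) dx. Term by term:
  ∫_0^1 6*x^5 dx = 1;  ∫_0^1 -10*x^4 dx = -2;  ∫_0^1 4*x^3 dx = 1;
  ∫_0^1 -3*x^2 dx = -1;  ∫_0^1 2*x dx = 1.
Sum: 1 − 2 + 1 − 1 + 1 = 0.
So LHS = 0.
∫_0^1 v(x) φ(x) dx = ∫_0^1 (6*x^5 - 10*x^4 + 4*x^3) dx. Term by term:
  ∫_0^1 6*x^5 dx = 1;  ∫_0^1 -10*x^4 dx = -2;  ∫_0^1 4*x^3 dx = 1.
Sum: 1 − 2 + 1 = 0.
So RHS = -∫_0^1 v(x) φ(x) dx = 0.
LHS = RHS, so the identity holds for this test φ.
Moreover u is smooth here and v(x) = u'(x) = -6*x**2 + 4*x pointwise, so the identity holds for every test function. Hence v is the weak derivative of u.


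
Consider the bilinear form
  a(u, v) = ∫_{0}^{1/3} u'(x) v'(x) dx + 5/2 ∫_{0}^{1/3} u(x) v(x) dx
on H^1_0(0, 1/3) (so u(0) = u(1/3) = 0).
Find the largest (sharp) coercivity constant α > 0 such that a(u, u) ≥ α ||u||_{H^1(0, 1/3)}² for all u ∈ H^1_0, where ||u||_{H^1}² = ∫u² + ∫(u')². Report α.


α = 1

Coercivity of a(·,·) on H^1_0(0, 1/3) means a(u, u) ≥ α ||u||_{H^1}² for every u ∈ H^1_0.
The interval has length L = 1/3, and Poincaré/coercivity depend only on L. Here a(u, u) = ∫(u')² + (5/2)·∫u².
Here c = 5/2 ≥ 1, so a(u,u) = ∫(u')² + c∫u² ≥ ∫(u')² + ∫u² = ||u||_{H^1}², i.e. α = 1 works. No larger α is possible: a(u,u) ≥ α||u||_{H^1}² means (1−α)∫(u')² ≥ (α−c)∫u², and for the modes u_n = sin(nπ(x−x₀)/L) (x₀ the left endpoint) one has ∫u_n²/∫(u_n')² = (L/(nπ))² → 0, so a(u_n,u_n)/||u_n||_{H^1}² → 1. Hence the optimal constant is α = 1.
Therefore α = 1.


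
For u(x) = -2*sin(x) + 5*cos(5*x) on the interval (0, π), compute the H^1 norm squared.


||u||_{H^1(0,π)}^2 = 329*π

u'(x) = -25*sin(5*x) - 2*cos(x).
Expand u² and (u')² and integrate term by term on (0, π), using: for integers n ≥ 1, ∫_0^π sin²(nx) dx = ∫_0^π cos²(nx) dx = π/2; for n ≠ n', ∫_0^π sin(nx)sin(n'x) dx = ∫_0^π cos(nx)cos(n'x) dx = 0; and by product-to-sum, ∫_0^π sin(nx)cos(n'x) dx = ½∫_0^π [sin((n+n')x) + sin((n−n')x)] dx, which is 0 when n+n' is even and 2n/(n²−n'²) when n+n' is odd (it need not vanish on (0, π)).
  u² squared terms: (-2)²·∫sin(x)² dx = 4·π/2 = 2*π;  (5)²·∫cos(5x)² dx = 25·π/2 = 25*π/2.
  u² cross terms: 2·(-2)·(5)·∫sin(x)·cos(5x) dx = -20·(0) = 0.
  So ∫_0^π u² dx = 2*π + 25*π/2 + 0 = 29*π/2.
  (u')² squared terms: (-25)²·∫sin(5x)² dx = 625·π/2 = 625*π/2;  (-2)²·∫cos(x)² dx = 4·π/2 = 2*π.
  (u')² cross terms: 2·(-25)·(-2)·∫sin(5x)·cos(x) dx = 100·(0) = 0.
  So ∫_0^π (u')² dx = 625*π/2 + 2*π + 0 = 629*π/2.
||u||_{H^1}^2 = (29*π/2) + (629*π/2) = 329*π.


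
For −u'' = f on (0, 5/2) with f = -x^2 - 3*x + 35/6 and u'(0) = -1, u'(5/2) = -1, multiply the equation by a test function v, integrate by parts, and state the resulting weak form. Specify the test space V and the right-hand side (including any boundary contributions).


V = H^1(0, 5/2) (v unrestricted at boundary; u is determined up to an additive constant); weak form: ∫_0^5/2 u'v' dx = ∫_0^5/2 (-x^2 - 3*x + 35/6) v dx − v(5/2) + v(0) for all v ∈ V.

Multiply both sides by a test function v and integrate from 0 to 5/2:
  ∫_0^5/2 −u''(x) v(x) dx = ∫_0^5/2 f(x) v(x) dx.
Integrate the LHS by parts once:
  ∫_0^5/2 −u'' v dx = −[u'(x) v(x)]_0^5/2 + ∫_0^5/2 u'(x) v'(x) dx.
Thus ∫_0^5/2 u'(x) v'(x) dx = ∫_0^5/2 f(x) v(x) dx + [u'(x) v(x)]_0^5/2.
Choose V so that boundary terms are either known or forced to vanish.
u has inhomogeneous Neumann u'(0) = -1, u'(5/2) = -1. [u' v]_0^5/2 = (-1)·v(5/2) − (-1)·v(0) = − v(5/2) + v(0). Take V = H^1(0, 5/2); boundary term becomes part of RHS.
Weak formulation: find u (satisfying any essential BC) such that ∫_0^5/2 u'(x) v'(x) dx = ∫_0^5/2 f v dx − v(5/2) + v(0) for all v ∈ V (Neumann data are natural BCs: they enter the RHS as boundary terms).
Substituting f(x) = -x^2 - 3*x + 35/6, the right-hand side is ∫_0^5/2 (-x^2 - 3*x + 35/6) v dx − v(5/2) + v(0).
Compatibility check (pure Neumann): taking v ≡ 1 ∈ V gives 0 = ∫_0^5/2 f dx + (-1) − (-1), i.e. ∫_0^5/2 f dx must equal u'(0) − u'(5/2) = 0. Indeed ∫_0^5/2 (-x^2 - 3*x + 35/6) dx = 0, so the data are compatible. The solution is then unique only up to an additive constant (fix it e.g. by requiring ∫_0^5/2 u dx = 0).


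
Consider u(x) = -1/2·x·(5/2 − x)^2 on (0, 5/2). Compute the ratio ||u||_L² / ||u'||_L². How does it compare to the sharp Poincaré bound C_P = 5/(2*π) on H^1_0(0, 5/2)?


||u||_L² / ||u'||_L² = 5*sqrt(14)/28 < C_P = 5/(2*π).

u(x) = -1/2·x·(5/2 − x)^2, so u'(x) = (5 - 6*x)*(2*x - 5)/8.
u(x) = -1/2·x·(5/2 − x)^2 vanishes at x = 0 and x = 5/2, so u ∈ H^1_0(0, 5/2). Differentiate via the product rule and integrate the resulting polynomials term by term.
  ∫_0^5/2 u² dx = ∫_0^5/2 (x^6/4 - 5*x^5/2 + 75*x^4/8 - 125*x^3/8 + 625*x^2/64) dx. Term by term:
    ∫_0^5/2 x^6/4 dx = 78125/3584;  ∫_0^5/2 -5*x^5/2 dx = -78125/768;  ∫_0^5/2 75*x^4/8 dx = 46875/256;
    ∫_0^5/2 -125*x^3/8 dx = -78125/512;  ∫_0^5/2 625*x^2/64 dx = 78125/1536.
  Sum: 78125/3584 − 78125/768 + 46875/256 − 78125/512 + 78125/1536 = 15625/10752.
  ∫_0^5/2 (u')² dx = ∫_0^5/2 (9*x^4/4 - 15*x^3 + 275*x^2/8 - 125*x/4 + 625/64) dx. Term by term:
    ∫_0^5/2 9*x^4/4 dx = 5625/128;  ∫_0^5/2 -15*x^3 dx = -9375/64;  ∫_0^5/2 275*x^2/8 dx = 34375/192;
    ∫_0^5/2 -125*x/4 dx = -3125/32;  ∫_0^5/2 625/64 dx = 3125/128.
  Sum: 5625/128 − 9375/64 + 34375/192 − 3125/32 + 3125/128 = 625/192.
∫_0^5/2 u² dx = 15625/10752, so ||u||_L² = 125*sqrt(42)/672.
∫_0^5/2 (u')² dx = 625/192, so ||u'||_L² = 25*sqrt(3)/24.
Ratio ||u||_L² / ||u'||_L² = 5*sqrt(14)/28.
Sharp Poincaré constant on H^1_0(0, 5/2) is C_P = L/π = 5/(2*π), achieved by sin(2*π/5·x).
A polynomial bump cannot attain the sharp Poincaré constant (only the first sine eigenfunction does), so the ratio is strictly less than C_P, consistent with ||u||_L² ≤ C_P ||u'||_L².


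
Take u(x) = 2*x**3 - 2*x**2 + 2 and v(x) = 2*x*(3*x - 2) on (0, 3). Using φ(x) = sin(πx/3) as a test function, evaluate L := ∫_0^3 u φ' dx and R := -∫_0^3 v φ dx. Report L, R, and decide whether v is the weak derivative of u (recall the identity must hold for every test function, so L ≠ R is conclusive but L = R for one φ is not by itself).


LHS = -126/π + 648/π^3, RHS = -126/π + 648/π^3. Yes, v = u' weakly.

u(x) = 2*x**3 - 2*x**2 + 2, classical derivative u'(x) = 6*x**2 - 4*x.
φ(x) = sin(πx/3), so φ'(x) = π*cos(π*x/3)/3.
Note φ(0) = φ(3) = 0, so the boundary term u·φ vanishes.
LHS = ∫_0^3 u(x) φ'(x) dx = ∫_0^3 (2*π*x^3*cos(π*x/3)/3 - 2*π*x^2*cos(π*x/3)/3 + 2*π*cos(π*x/3)/3) dx. Term by term:
  ∫_0^3 2*π*cos(π*x/3)/3 dx = 0;  ∫_0^3 -2*π*x^2*cos(π*x/3)/3 dx = 36/π;  ∫_0^3 2*π*x^3*cos(π*x/3)/3 dx = -162/π + 648/π^3.
Sum: 0 + 36/π + -162/π + 648/π^3 = -126/π + 648/π^3.
So LHS = -126/π + 648/π^3.
∫_0^3 v(x) φ(x) dx = ∫_0^3 (6*x^2*sin(π*x/3) - 4*x*sin(π*x/3)) dx. Term by term:
  ∫_0^3 -4*x*sin(π*x/3) dx = -36/π;  ∫_0^3 6*x^2*sin(π*x/3) dx = -648/π^3 + 162/π.
Sum: -36/π + -648/π^3 + 162/π = -648/π^3 + 126/π.
So RHS = -∫_0^3 v(x) φ(x) dx = -126/π + 648/π^3.
LHS = RHS, so the identity holds for this test φ.
Moreover u is smooth here and v(x) = u'(x) = 6*x**2 - 4*x pointwise, so the identity holds for every test function. Hence v is the weak derivative of u.


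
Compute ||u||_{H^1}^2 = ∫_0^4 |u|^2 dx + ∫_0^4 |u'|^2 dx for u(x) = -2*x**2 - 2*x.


||u||_{H^1}^2 = 28528/15

The H^1 norm (squared) on an interval (0, L) is
  ||u||_{H^1}^2 = ∫_0^L u(x)^2 dx + ∫_0^L u'(x)^2 dx.
Compute u'(x) = -4*x - 2.
Then u(x)^2 = 4*x**4 + 8*x**3 + 4*x**2 and u'(x)^2 = 16*x**2 + 16*x + 4.
Integrate each monomial from 0 to 4 using ∫_0^4 c·x^n dx = c·4^(n+1)/(n+1):
  ∫_0^4 u(x)^2 dx = ∫_0^4 (4*x^4 + 8*x^3 + 4*x^2) dx. Term by term:
    ∫_0^4 4*x^4 dx = 4096/5;  ∫_0^4 8*x^3 dx = 512;  ∫_0^4 4*x^2 dx = 256/3.
  Sum: 4096/5 + 512 + 256/3 = 21248/15.
  ∫_0^4 u'(x)^2 dx = ∫_0^4 (16*x^2 + 16*x + 4) dx. Term by term:
    ∫_0^4 16*x^2 dx = 1024/3;  ∫_0^4 16*x dx = 128;  ∫_0^4 4 dx = 16.
  Sum: 1024/3 + 128 + 16 = 1456/3.
Adding: ||u||_{H^1}^2 = 21248/15 + 1456/3 = 28528/15.


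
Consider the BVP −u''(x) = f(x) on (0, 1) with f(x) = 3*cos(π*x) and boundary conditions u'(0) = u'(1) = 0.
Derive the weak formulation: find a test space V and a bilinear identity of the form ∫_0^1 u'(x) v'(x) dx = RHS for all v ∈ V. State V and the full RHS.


V = H^1(0, 1) (no boundary constraint on v; u is determined up to an additive constant); weak form: ∫_0^1 u'v' dx = ∫_0^1 (3*cos(π*x)) v dx for all v ∈ V.

Multiply both sides by a test function v and integrate from 0 to 1:
  ∫_0^1 −u''(x) v(x) dx = ∫_0^1 f(x) v(x) dx.
Integrate the LHS by parts once:
  ∫_0^1 −u'' v dx = −[u'(x) v(x)]_0^1 + ∫_0^1 u'(x) v'(x) dx.
Thus ∫_0^1 u'(x) v'(x) dx = ∫_0^1 f(x) v(x) dx + [u'(x) v(x)]_0^1.
Choose V so that boundary terms are either known or forced to vanish.
u has homogeneous Neumann: u'(0) = u'(1) = 0. So [u' v]_0^1 = 0·v(1) − 0·v(0) = 0 for any v; take V = H^1(0, 1).
Weak formulation: find u (satisfying any essential BC) such that ∫_0^1 u'(x) v'(x) dx = ∫_0^1 f v dx for all v ∈ V (homogeneous Neumann, so boundary terms vanish).
Substituting f(x) = 3*cos(π*x), the right-hand side is ∫_0^1 (3*cos(π*x)) v dx.
Compatibility check (pure Neumann): taking v ≡ 1 ∈ V gives 0 = ∫_0^1 f dx + (0) − (0), i.e. ∫_0^1 f dx must equal u'(0) − u'(1) = 0. Indeed ∫_0^1 (3*cos(π*x)) dx = 0, so the data are compatible. The solution is then unique only up to an additive constant (fix it e.g. by requiring ∫_0^1 u dx = 0).


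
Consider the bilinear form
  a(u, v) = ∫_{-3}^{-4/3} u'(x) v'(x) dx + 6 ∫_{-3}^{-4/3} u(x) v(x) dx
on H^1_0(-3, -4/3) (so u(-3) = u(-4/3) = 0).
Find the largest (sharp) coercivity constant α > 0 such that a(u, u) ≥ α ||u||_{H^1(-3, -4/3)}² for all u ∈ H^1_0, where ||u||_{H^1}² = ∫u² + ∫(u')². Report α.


α = 1

Coercivity of a(·,·) on H^1_0(-3, -4/3) means a(u, u) ≥ α ||u||_{H^1}² for every u ∈ H^1_0.
The interval has length L = 5/3, and Poincaré/coercivity depend only on L. Here a(u, u) = ∫(u')² + (6)·∫u².
Here c = 6 ≥ 1, so a(u,u) = ∫(u')² + c∫u² ≥ ∫(u')² + ∫u² = ||u||_{H^1}², i.e. α = 1 works. No larger α is possible: a(u,u) ≥ α||u||_{H^1}² means (1−α)∫(u')² ≥ (α−c)∫u², and for the modes u_n = sin(nπ(x−x₀)/L) (x₀ the left endpoint) one has ∫u_n²/∫(u_n')² = (L/(nπ))² → 0, so a(u_n,u_n)/||u_n||_{H^1}² → 1. Hence the optimal constant is α = 1.
Therefore α = 1.


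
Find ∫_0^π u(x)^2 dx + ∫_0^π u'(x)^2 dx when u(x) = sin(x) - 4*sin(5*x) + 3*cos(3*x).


||u||_{H^1(0,π)}^2 = 254*π

u'(x) = -9*sin(3*x) + cos(x) - 20*cos(5*x).
Expand u² and (u')² and integrate term by term on (0, π), using: for integers n ≥ 1, ∫_0^π sin²(nx) dx = ∫_0^π cos²(nx) dx = π/2; for n ≠ n', ∫_0^π sin(nx)sin(n'x) dx = ∫_0^π cos(nx)cos(n'x) dx = 0; and by product-to-sum, ∫_0^π sin(nx)cos(n'x) dx = ½∫_0^π [sin((n+n')x) + sin((n−n')x)] dx, which is 0 when n+n' is even and 2n/(n²−n'²) when n+n' is odd (it need not vanish on (0, π)).
  u² squared terms: (-4)²·∫sin(5x)² dx = 16·π/2 = 8*π;  (3)²·∫cos(3x)² dx = 9·π/2 = 9*π/2;  (1)²·∫sin(x)² dx = 1·π/2 = π/2.
  u² cross terms: 2·(-4)·(3)·∫sin(5x)·cos(3x) dx = -24·(0) = 0;  2·(-4)·(1)·∫sin(5x)·sin(x) dx = -8·(0) = 0;  2·(3)·(1)·∫cos(3x)·sin(x) dx = 6·(0) = 0.
  So ∫_0^π u² dx = 8*π + 9*π/2 + π/2 + 0 + 0 + 0 = 13*π.
  (u')² squared terms: (-20)²·∫cos(5x)² dx = 400·π/2 = 200*π;  (-9)²·∫sin(3x)² dx = 81·π/2 = 81*π/2;  (1)²·∫cos(x)² dx = 1·π/2 = π/2.
  (u')² cross terms: 2·(-20)·(-9)·∫cos(5x)·sin(3x) dx = 360·(0) = 0;  2·(-20)·(1)·∫cos(5x)·cos(x) dx = -40·(0) = 0;  2·(-9)·(1)·∫sin(3x)·cos(x) dx = -18·(0) = 0.
  So ∫_0^π (u')² dx = 200*π + 81*π/2 + π/2 + 0 + 0 + 0 = 241*π.
||u||_{H^1}^2 = (13*π) + (241*π) = 254*π.


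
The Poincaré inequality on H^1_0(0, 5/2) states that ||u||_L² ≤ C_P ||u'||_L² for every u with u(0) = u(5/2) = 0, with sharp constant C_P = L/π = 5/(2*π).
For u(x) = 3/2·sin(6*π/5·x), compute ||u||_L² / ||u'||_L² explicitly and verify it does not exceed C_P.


||u||_L² / ||u'||_L² = 5/(6*π) < C_P = 5/(2*π).

u(x) = 3/2·sin(6*π/5·x), so u'(x) = 9*π*cos(6*π*x/5)/5.
Writing u(x) = A·sin(kπx/L) with A = 3/2 and k = 3, use ∫_0^L sin²(kπx/L) dx = L/2 and ∫_0^L cos²(kπx/L) dx = L/2.
u² = 9/4·sin²(6*π/5·x) and (u')² = 81*π^2/25·cos²(6*π/5·x), and each of sin², cos² integrates to L/2 = 5/4 over (0, 5/2).
∫_0^5/2 u² dx = 45/16, so ||u||_L² = 3*sqrt(5)/4.
∫_0^5/2 (u')² dx = 81*π^2/20, so ||u'||_L² = 9*sqrt(5)*π/10.
Ratio ||u||_L² / ||u'||_L² = 5/(6*π).
Sharp Poincaré constant on H^1_0(0, 5/2) is C_P = L/π = 5/(2*π), achieved by sin(2*π/5·x).
This is the k = 3 harmonic; the ratio L/(kπ) is strictly less than C_P = L/π, consistent with the sharp inequality ||u||_L² ≤ C_P ||u'||_L².


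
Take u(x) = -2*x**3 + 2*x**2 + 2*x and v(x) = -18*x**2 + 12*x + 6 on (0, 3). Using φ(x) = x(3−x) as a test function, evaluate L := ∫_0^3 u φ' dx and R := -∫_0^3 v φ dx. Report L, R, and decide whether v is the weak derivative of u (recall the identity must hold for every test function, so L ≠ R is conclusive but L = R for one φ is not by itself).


LHS = 369/10, RHS = 1107/10. No, v is not the weak derivative of u.

u(x) = -2*x**3 + 2*x**2 + 2*x, classical derivative u'(x) = -6*x**2 + 4*x + 2.
φ(x) = x(3−x), so φ'(x) = 3 - 2*x.
Note φ(0) = φ(3) = 0, so the boundary term u·φ vanishes.
LHS = ∫_0^3 u(x) φ'(x) dx = ∫_0^3 (4*x^4 - 10*x^3 + 2*x^2 + 6*x) dx. Term by term:
  ∫_0^3 4*x^4 dx = 972/5;  ∫_0^3 -10*x^3 dx = -405/2;  ∫_0^3 2*x^2 dx = 18;
  ∫_0^3 6*x dx = 27.
Sum: 972/5 − 405/2 + 18 + 27 = 369/10.
So LHS = 369/10.
∫_0^3 v(x) φ(x) dx = ∫_0^3 (18*x^4 - 66*x^3 + 30*x^2 + 18*x) dx. Term by term:
  ∫_0^3 18*x^4 dx = 4374/5;  ∫_0^3 -66*x^3 dx = -2673/2;  ∫_0^3 30*x^2 dx = 270;
  ∫_0^3 18*x dx = 81.
Sum: 4374/5 − 2673/2 + 270 + 81 = -1107/10.
So RHS = -∫_0^3 v(x) φ(x) dx = 1107/10.
LHS − RHS = -369/5 ≠ 0, so the identity fails.
(For a valid weak derivative the identity must hold for EVERY test function, in particular this one. The failure shows v is NOT the weak derivative of u.)
Correct weak derivative would be u'(x) = -6*x**2 + 4*x + 2.


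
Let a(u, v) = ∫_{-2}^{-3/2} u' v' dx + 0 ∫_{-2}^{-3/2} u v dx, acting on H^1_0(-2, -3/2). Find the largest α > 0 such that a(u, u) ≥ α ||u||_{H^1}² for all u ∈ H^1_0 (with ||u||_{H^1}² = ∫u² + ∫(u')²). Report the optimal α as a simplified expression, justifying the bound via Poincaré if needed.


α = 4*π^2/(1 + 4*π^2)

Coercivity of a(·,·) on H^1_0(-2, -3/2) means a(u, u) ≥ α ||u||_{H^1}² for every u ∈ H^1_0.
The interval has length L = 1/2, and Poincaré/coercivity depend only on L. Here a(u, u) = ∫(u')² + (0)·∫u².
Here c = 0, so a(u,u) = ∫(u')² alone. The condition a(u,u) ≥ α||u||_{H^1}² reads (1−α)∫(u')² ≥ (α−c)∫u². Any admissible α is ≤ 1 (rapidly oscillating u have ∫u²/∫(u')² → 0), and α = 1 would force 0 ≥ (1−c)∫u², impossible since c < 1; so 1−α > 0. By the sharp Poincaré inequality on H^1_0 of an interval of length L, ∫(u')² ≥ (π/L)²∫u² with equality for the first sine mode sin(π(x−x₀)/L) (x₀ the left endpoint), so the inequality holds for all u iff (1−α)(π/L)² ≥ α − c, i.e. α ≤ ((π/L)² + c)/((π/L)² + 1) = (1 + c(L/π)²)/(1 + (L/π)²). (Direct route, valid since c ≤ 0: Poincaré gives c∫u² ≥ c(L/π)²∫(u')², so a(u,u) ≥ (1 + c(L/π)²)∫(u')², while ||u||_{H^1}² ≤ (1 + (L/π)²)∫(u')²; dividing yields the same α.) With (π/L)² = 4*π^2 and c = 0, the largest admissible constant is α = ((π/L)² + c)/((π/L)² + 1).
Simplifying, α = 4*π^2/(1 + 4*π^2).


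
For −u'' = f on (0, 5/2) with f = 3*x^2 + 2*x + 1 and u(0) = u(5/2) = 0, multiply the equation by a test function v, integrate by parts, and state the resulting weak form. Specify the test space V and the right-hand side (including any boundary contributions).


V = H^1_0(0, 5/2) (so v(0) = v(5/2) = 0); weak form: ∫_0^5/2 u'v' dx = ∫_0^5/2 (3*x^2 + 2*x + 1) v dx for all v ∈ V.

Multiply both sides by a test function v and integrate from 0 to 5/2:
  ∫_0^5/2 −u''(x) v(x) dx = ∫_0^5/2 f(x) v(x) dx.
Integrate the LHS by parts once:
  ∫_0^5/2 −u'' v dx = −[u'(x) v(x)]_0^5/2 + ∫_0^5/2 u'(x) v'(x) dx.
Thus ∫_0^5/2 u'(x) v'(x) dx = ∫_0^5/2 f(x) v(x) dx + [u'(x) v(x)]_0^5/2.
Choose V so that boundary terms are either known or forced to vanish.
u is Dirichlet: u(0) = u(5/2) = 0. Let V = H^1_0(0, 5/2); then v(0) = v(5/2) = 0, and [u' v]_0^5/2 = 0.
Weak formulation: find u (satisfying any essential BC) such that ∫_0^5/2 u'(x) v'(x) dx = ∫_0^5/2 f v dx for all v ∈ V.
Substituting f(x) = 3*x^2 + 2*x + 1, the right-hand side is ∫_0^5/2 (3*x^2 + 2*x + 1) v dx.


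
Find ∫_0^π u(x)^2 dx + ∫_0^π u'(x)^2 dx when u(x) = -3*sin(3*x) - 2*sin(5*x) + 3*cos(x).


||u||_{H^1(0,π)}^2 = 106*π

u'(x) = -3*sin(x) - 9*cos(3*x) - 10*cos(5*x).
Expand u² and (u')² and integrate term by term on (0, π), using: for integers n ≥ 1, ∫_0^π sin²(nx) dx = ∫_0^π cos²(nx) dx = π/2; for n ≠ n', ∫_0^π sin(nx)sin(n'x) dx = ∫_0^π cos(nx)cos(n'x) dx = 0; and by product-to-sum, ∫_0^π sin(nx)cos(n'x) dx = ½∫_0^π [sin((n+n')x) + sin((n−n')x)] dx, which is 0 when n+n' is even and 2n/(n²−n'²) when n+n' is odd (it need not vanish on (0, π)).
  u² squared terms: (-3)²·∫sin(3x)² dx = 9·π/2 = 9*π/2;  (-2)²·∫sin(5x)² dx = 4·π/2 = 2*π;  (3)²·∫cos(x)² dx = 9·π/2 = 9*π/2.
  u² cross terms: 2·(-3)·(-2)·∫sin(3x)·sin(5x) dx = 12·(0) = 0;  2·(-3)·(3)·∫sin(3x)·cos(x) dx = -18·(0) = 0;  2·(-2)·(3)·∫sin(5x)·cos(x) dx = -12·(0) = 0.
  So ∫_0^π u² dx = 9*π/2 + 2*π + 9*π/2 + 0 + 0 + 0 = 11*π.
  (u')² squared terms: (-10)²·∫cos(5x)² dx = 100·π/2 = 50*π;  (-9)²·∫cos(3x)² dx = 81·π/2 = 81*π/2;  (-3)²·∫sin(x)² dx = 9·π/2 = 9*π/2.
  (u')² cross terms: 2·(-10)·(-9)·∫cos(5x)·cos(3x) dx = 180·(0) = 0;  2·(-10)·(-3)·∫cos(5x)·sin(x) dx = 60·(0) = 0;  2·(-9)·(-3)·∫cos(3x)·sin(x) dx = 54·(0) = 0.
  So ∫_0^π (u')² dx = 50*π + 81*π/2 + 9*π/2 + 0 + 0 + 0 = 95*π.
||u||_{H^1}^2 = (11*π) + (95*π) = 106*π.


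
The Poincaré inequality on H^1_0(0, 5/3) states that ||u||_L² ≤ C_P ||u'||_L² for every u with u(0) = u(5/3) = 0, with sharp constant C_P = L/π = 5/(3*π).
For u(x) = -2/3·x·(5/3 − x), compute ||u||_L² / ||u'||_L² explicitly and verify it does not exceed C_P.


||u||_L² / ||u'||_L² = sqrt(10)/6 < C_P = 5/(3*π).

u(x) = -2/3·x·(5/3 − x), so u'(x) = 4*x/3 - 10/9.
u(x) = -2/3·x·(5/3 − x) vanishes at x = 0 and x = 5/3, so u ∈ H^1_0(0, 5/3). Differentiate via the product rule and integrate the resulting polynomials term by term.
  ∫_0^5/3 u² dx = ∫_0^5/3 (4*x^4/9 - 40*x^3/27 + 100*x^2/81) dx. Term by term:
    ∫_0^5/3 4*x^4/9 dx = 2500/2187;  ∫_0^5/3 -40*x^3/27 dx = -6250/2187;  ∫_0^5/3 100*x^2/81 dx = 12500/6561.
  Sum: 2500/2187 − 6250/2187 + 12500/6561 = 1250/6561.
  ∫_0^5/3 (u')² dx = ∫_0^5/3 (16*x^2/9 - 80*x/27 + 100/81) dx. Term by term:
    ∫_0^5/3 16*x^2/9 dx = 2000/729;  ∫_0^5/3 -80*x/27 dx = -1000/243;  ∫_0^5/3 100/81 dx = 500/243.
  Sum: 2000/729 − 1000/243 + 500/243 = 500/729.
∫_0^5/3 u² dx = 1250/6561, so ||u||_L² = 25*sqrt(2)/81.
∫_0^5/3 (u')² dx = 500/729, so ||u'||_L² = 10*sqrt(5)/27.
Ratio ||u||_L² / ||u'||_L² = sqrt(10)/6.
Sharp Poincaré constant on H^1_0(0, 5/3) is C_P = L/π = 5/(3*π), achieved by sin(3*π/5·x).
A polynomial bump cannot attain the sharp Poincaré constant (only the first sine eigenfunction does), so the ratio is strictly less than C_P, consistent with ||u||_L² ≤ C_P ||u'||_L².


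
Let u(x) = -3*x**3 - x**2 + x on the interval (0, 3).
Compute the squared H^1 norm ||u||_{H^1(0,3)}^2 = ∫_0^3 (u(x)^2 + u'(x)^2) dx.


||u||_{H^1}^2 = 545367/70

The H^1 norm (squared) on an interval (0, L) is
  ||u||_{H^1}^2 = ∫_0^L u(x)^2 dx + ∫_0^L u'(x)^2 dx.
Compute u'(x) = -9*x**2 - 2*x + 1.
Then u(x)^2 = 9*x**6 + 6*x**5 - 5*x**4 - 2*x**3 + x**2 and u'(x)^2 = 81*x**4 + 36*x**3 - 14*x**2 - 4*x + 1.
Integrate each monomial from 0 to 3 using ∫_0^3 c·x^n dx = c·3^(n+1)/(n+1):
  ∫_0^3 u(x)^2 dx = ∫_0^3 (9*x^6 + 6*x^5 - 5*x^4 - 2*x^3 + x^2) dx. Term by term:
    ∫_0^3 9*x^6 dx = 19683/7;  ∫_0^3 6*x^5 dx = 729;  ∫_0^3 -5*x^4 dx = -243;
    ∫_0^3 -2*x^3 dx = -81/2;  ∫_0^3 x^2 dx = 9.
  Sum: 19683/7 + 729 − 243 − 81/2 + 9 = 45729/14.
  ∫_0^3 u'(x)^2 dx = ∫_0^3 (81*x^4 + 36*x^3 - 14*x^2 - 4*x + 1) dx. Term by term:
    ∫_0^3 81*x^4 dx = 19683/5;  ∫_0^3 36*x^3 dx = 729;  ∫_0^3 -14*x^2 dx = -126;
    ∫_0^3 -4*x dx = -18;  ∫_0^3 1 dx = 3.
  Sum: 19683/5 + 729 − 126 − 18 + 3 = 22623/5.
Adding: ||u||_{H^1}^2 = 45729/14 + 22623/5 = 545367/70.


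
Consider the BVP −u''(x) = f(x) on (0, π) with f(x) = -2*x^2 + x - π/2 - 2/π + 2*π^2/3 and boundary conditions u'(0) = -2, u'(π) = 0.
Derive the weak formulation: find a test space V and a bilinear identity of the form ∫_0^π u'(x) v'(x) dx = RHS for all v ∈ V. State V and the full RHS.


V = H^1(0, π) (v unrestricted at boundary; u is determined up to an additive constant); weak form: ∫_0^π u'v' dx = ∫_0^π (-2*x^2 + x - π/2 - 2/π + 2*π^2/3) v dx + 2·v(0) for all v ∈ V.

Multiply both sides by a test function v and integrate from 0 to π:
  ∫_0^π −u''(x) v(x) dx = ∫_0^π f(x) v(x) dx.
Integrate the LHS by parts once:
  ∫_0^π −u'' v dx = −[u'(x) v(x)]_0^π + ∫_0^π u'(x) v'(x) dx.
Thus ∫_0^π u'(x) v'(x) dx = ∫_0^π f(x) v(x) dx + [u'(x) v(x)]_0^π.
Choose V so that boundary terms are either known or forced to vanish.
u has inhomogeneous Neumann u'(0) = -2, u'(π) = 0. [u' v]_0^π = (0)·v(π) − (-2)·v(0) = 2·v(0). Take V = H^1(0, π); boundary term becomes part of RHS.
Weak formulation: find u (satisfying any essential BC) such that ∫_0^π u'(x) v'(x) dx = ∫_0^π f v dx + 2·v(0) for all v ∈ V (Neumann data are natural BCs: they enter the RHS as boundary terms).
Substituting f(x) = -2*x^2 + x - π/2 - 2/π + 2*π^2/3, the right-hand side is ∫_0^π (-2*x^2 + x - π/2 - 2/π + 2*π^2/3) v dx + 2·v(0).
Compatibility check (pure Neumann): taking v ≡ 1 ∈ V gives 0 = ∫_0^π f dx + (0) − (-2), i.e. ∫_0^π f dx must equal u'(0) − u'(π) = -2. Indeed ∫_0^π (-2*x^2 + x - π/2 - 2/π + 2*π^2/3) dx = -2, so the data are compatible. The solution is then unique only up to an additive constant (fix it e.g. by requiring ∫_0^π u dx = 0).


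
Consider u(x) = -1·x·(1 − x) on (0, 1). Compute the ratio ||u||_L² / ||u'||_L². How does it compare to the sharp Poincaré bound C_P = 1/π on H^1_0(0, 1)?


||u||_L² / ||u'||_L² = sqrt(10)/10 < C_P = 1/π.

u(x) = -1·x·(1 − x), so u'(x) = 2*x - 1.
u(x) = -1·x·(1 − x) vanishes at x = 0 and x = 1, so u ∈ H^1_0(0, 1). Differentiate via the product rule and integrate the resulting polynomials term by term.
  ∫_0^1 u² dx = ∫_0^1 (x^4 - 2*x^3 + x^2) dx. Term by term:
    ∫_0^1 x^4 dx = 1/5;  ∫_0^1 -2*x^3 dx = -1/2;  ∫_0^1 x^2 dx = 1/3.
  Sum: 1/5 − 1/2 + 1/3 = 1/30.
  ∫_0^1 (u')² dx = ∫_0^1 (4*x^2 - 4*x + 1) dx. Term by term:
    ∫_0^1 4*x^2 dx = 4/3;  ∫_0^1 -4*x dx = -2;  ∫_0^1 1 dx = 1.
  Sum: 4/3 − 2 + 1 = 1/3.
∫_0^1 u² dx = 1/30, so ||u||_L² = sqrt(30)/30.
∫_0^1 (u')² dx = 1/3, so ||u'||_L² = sqrt(3)/3.
Ratio ||u||_L² / ||u'||_L² = sqrt(10)/10.
Sharp Poincaré constant on H^1_0(0, 1) is C_P = L/π = 1/π, achieved by sin(π·x).
A polynomial bump cannot attain the sharp Poincaré constant (only the first sine eigenfunction does), so the ratio is strictly less than C_P, consistent with ||u||_L² ≤ C_P ||u'||_L².


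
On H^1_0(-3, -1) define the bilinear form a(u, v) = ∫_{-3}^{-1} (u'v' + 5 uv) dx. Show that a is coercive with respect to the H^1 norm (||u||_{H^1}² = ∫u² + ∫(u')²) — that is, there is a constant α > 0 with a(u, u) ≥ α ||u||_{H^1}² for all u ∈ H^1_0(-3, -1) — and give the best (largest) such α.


α = 1

Coercivity of a(·,·) on H^1_0(-3, -1) means a(u, u) ≥ α ||u||_{H^1}² for every u ∈ H^1_0.
The interval has length L = 2, and Poincaré/coercivity depend only on L. Here a(u, u) = ∫(u')² + (5)·∫u².
Here c = 5 ≥ 1, so a(u,u) = ∫(u')² + c∫u² ≥ ∫(u')² + ∫u² = ||u||_{H^1}², i.e. α = 1 works. No larger α is possible: a(u,u) ≥ α||u||_{H^1}² means (1−α)∫(u')² ≥ (α−c)∫u², and for the modes u_n = sin(nπ(x−x₀)/L) (x₀ the left endpoint) one has ∫u_n²/∫(u_n')² = (L/(nπ))² → 0, so a(u_n,u_n)/||u_n||_{H^1}² → 1. Hence the optimal constant is α = 1.
Therefore α = 1.


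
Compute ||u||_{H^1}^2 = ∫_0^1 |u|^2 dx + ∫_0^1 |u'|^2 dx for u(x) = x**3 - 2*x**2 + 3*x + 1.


||u||_{H^1}^2 = 1843/210

The H^1 norm (squared) on an interval (0, L) is
  ||u||_{H^1}^2 = ∫_0^L u(x)^2 dx + ∫_0^L u'(x)^2 dx.
Compute u'(x) = 3*x**2 - 4*x + 3.
Then u(x)^2 = x**6 - 4*x**5 + 10*x**4 - 10*x**3 + 5*x**2 + 6*x + 1 and u'(x)^2 = 9*x**4 - 24*x**3 + 34*x**2 - 24*x + 9.
Integrate each monomial from 0 to 1 using ∫_0^1 c·x^n dx = c·1^(n+1)/(n+1):
  ∫_0^1 u(x)^2 dx = ∫_0^1 (x^6 - 4*x^5 + 10*x^4 - 10*x^3 + 5*x^2 + 6*x + 1) dx. Term by term:
    ∫_0^1 x^6 dx = 1/7;  ∫_0^1 -4*x^5 dx = -2/3;  ∫_0^1 10*x^4 dx = 2;
    ∫_0^1 -10*x^3 dx = -5/2;  ∫_0^1 5*x^2 dx = 5/3;  ∫_0^1 6*x dx = 3;
    ∫_0^1 1 dx = 1.
  Sum: 1/7 − 2/3 + 2 − 5/2 + 5/3 + 3 + 1 = 65/14.
  ∫_0^1 u'(x)^2 dx = ∫_0^1 (9*x^4 - 24*x^3 + 34*x^2 - 24*x + 9) dx. Term by term:
    ∫_0^1 9*x^4 dx = 9/5;  ∫_0^1 -24*x^3 dx = -6;  ∫_0^1 34*x^2 dx = 34/3;
    ∫_0^1 -24*x dx = -12;  ∫_0^1 9 dx = 9.
  Sum: 9/5 − 6 + 34/3 − 12 + 9 = 62/15.
Adding: ||u||_{H^1}^2 = 65/14 + 62/15 = 1843/210.


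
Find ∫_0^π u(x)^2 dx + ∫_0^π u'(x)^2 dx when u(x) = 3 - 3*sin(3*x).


||u||_{H^1(0,π)}^2 = -12 + 54*π

u'(x) = -9*cos(3*x).
Expand u² and (u')² and integrate term by term on (0, π), using: for integers n ≥ 1, ∫_0^π sin²(nx) dx = ∫_0^π cos²(nx) dx = π/2; for n ≠ n', ∫_0^π sin(nx)sin(n'x) dx = ∫_0^π cos(nx)cos(n'x) dx = 0; and by product-to-sum, ∫_0^π sin(nx)cos(n'x) dx = ½∫_0^π [sin((n+n')x) + sin((n−n')x)] dx, which is 0 when n+n' is even and 2n/(n²−n'²) when n+n' is odd (it need not vanish on (0, π)). For the constant mode: ∫_0^π 1 dx = π, ∫_0^π cos(nx) dx = 0, ∫_0^π sin(nx) dx = (1−(−1)^n)/n.
  u² squared terms: (3)²·∫1 dx = 9·π = 9*π;  (-3)²·∫sin(3x)² dx = 9·π/2 = 9*π/2.
  u² cross terms: 2·(3)·(-3)·∫1·sin(3x) dx = -18·(2/3) = -12.
  So ∫_0^π u² dx = 9*π + 9*π/2 − 12 = -12 + 27*π/2.
  (u')² squared terms: (-9)²·∫cos(3x)² dx = 81·π/2 = 81*π/2.
  So ∫_0^π (u')² dx = 81*π/2.
||u||_{H^1}^2 = (-12 + 27*π/2) + (81*π/2) = -12 + 54*π.


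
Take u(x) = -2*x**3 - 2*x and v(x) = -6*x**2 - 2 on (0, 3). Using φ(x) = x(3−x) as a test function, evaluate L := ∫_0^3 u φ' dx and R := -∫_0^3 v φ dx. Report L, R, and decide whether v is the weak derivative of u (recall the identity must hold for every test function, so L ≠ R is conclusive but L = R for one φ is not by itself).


LHS = 819/10, RHS = 819/10. Yes, v = u' weakly.

u(x) = -2*x**3 - 2*x, classical derivative u'(x) = -6*x**2 - 2.
φ(x) = x(3−x), so φ'(x) = 3 - 2*x.
Note φ(0) = φ(3) = 0, so the boundary term u·φ vanishes.
LHS = ∫_0^3 u(x) φ'(x) dx = ∫_0^3 (4*x^4 - 6*x^3 + 4*x^2 - 6*x) dx. Term by term:
  ∫_0^3 4*x^4 dx = 972/5;  ∫_0^3 -6*x^3 dx = -243/2;  ∫_0^3 4*x^2 dx = 36;
  ∫_0^3 -6*x dx = -27.
Sum: 972/5 − 243/2 + 36 − 27 = 819/10.
So LHS = 819/10.
∫_0^3 v(x) φ(x) dx = ∫_0^3 (6*x^4 - 18*x^3 + 2*x^2 - 6*x) dx. Term by term:
  ∫_0^3 6*x^4 dx = 1458/5;  ∫_0^3 -18*x^3 dx = -729/2;  ∫_0^3 2*x^2 dx = 18;
  ∫_0^3 -6*x dx = -27.
Sum: 1458/5 − 729/2 + 18 − 27 = -819/10.
So RHS = -∫_0^3 v(x) φ(x) dx = 819/10.
LHS = RHS, so the identity holds for this test φ.
Moreover u is smooth here and v(x) = u'(x) = -6*x**2 - 2 pointwise, so the identity holds for every test function. Hence v is the weak derivative of u.
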